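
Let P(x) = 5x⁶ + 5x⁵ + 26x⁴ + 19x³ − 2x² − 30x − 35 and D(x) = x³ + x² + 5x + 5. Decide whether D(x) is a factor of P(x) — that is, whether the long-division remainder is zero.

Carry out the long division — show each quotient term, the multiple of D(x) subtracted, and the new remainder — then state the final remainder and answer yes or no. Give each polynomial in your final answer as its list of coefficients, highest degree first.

Step 1: lead(5x⁶ + 5x⁵ + 26x⁴ + 19x³ − 2x² − 30x − 35) ÷ lead(D) = 5x⁶ ÷ x³ = 5x³. Subtract (5x³)·D = 5x⁶ + 5x⁵ + 25x⁴ + 25x³. Remainder: x⁴ − 6x³ − 2x² − 30x − 35.
Step 2: lead(x⁴ − 6x³ − 2x² − 30x − 35) ÷ lead(D) = x⁴ ÷ x³ = x. Subtract (x)·D = x⁴ + x³ + 5x² + 5x. Remainder: −7x³ − 7x² − 35x − 35.
Step 3: lead(−7x³ − 7x² − 35x − 35) ÷ lead(D) = −7x³ ÷ x³ = −7. Subtract (−7)·D = −7x³ − 7x² − 35x − 35. Remainder: 0.

R = [0], so D(x) is a factor of P(x). yes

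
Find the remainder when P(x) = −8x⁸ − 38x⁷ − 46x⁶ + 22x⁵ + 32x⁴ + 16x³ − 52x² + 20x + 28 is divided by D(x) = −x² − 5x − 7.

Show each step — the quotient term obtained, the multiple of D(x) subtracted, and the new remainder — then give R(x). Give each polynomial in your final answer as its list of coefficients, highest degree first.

Step 1: lead(−8x⁸ − 38x⁷ − 46x⁶ + 22x⁵ + 32x⁴ + 16x³ − 52x² + 20x + 28) ÷ lead(D) = −8x⁸ ÷ −x² = 8x⁶. Subtract (8x⁶)·D = −8x⁸ − 40x⁷ − 56x⁶. Remainder: 2x⁷ + 10x⁶ + 22x⁵ + 32x⁴ + 16x³ − 52x² + 20x + 28.
Step 2: lead(2x⁷ + 10x⁶ + 22x⁵ + 32x⁴ + 16x³ − 52x² + 20x + 28) ÷ lead(D) = 2x⁷ ÷ −x² = −2x⁵. Subtract (−2x⁵)·D = 2x⁷ + 10x⁶ + 14x⁵. Remainder: 8x⁵ + 32x⁴ + 16x³ − 52x² + 20x + 28.
Step 3: lead(8x⁵ + 32x⁴ + 16x³ − 52x² + 20x + 28) ÷ lead(D) = 8x⁵ ÷ −x² = −8x³. Subtract (−8x³)·D = 8x⁵ + 40x⁴ + 56x³. Remainder: −8x⁴ − 40x³ − 52x² + 20x + 28.
Step 4: lead(−8x⁴ − 40x³ − 52x² + 20x + 28) ÷ lead(D) = −8x⁴ ÷ −x² = 8x². Subtract (8x²)·D = −8x⁴ − 40x³ − 56x². Remainder: 4x² + 20x + 28.
Step 5: lead(4x² + 20x + 28) ÷ lead(D) = 4x² ÷ −x² = −4. Subtract (−4)·D = 4x² + 20x + 28. Remainder: 0.

R = [0]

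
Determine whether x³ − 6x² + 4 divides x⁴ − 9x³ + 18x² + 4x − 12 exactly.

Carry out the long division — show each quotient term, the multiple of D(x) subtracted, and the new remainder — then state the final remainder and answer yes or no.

Step 1: lead(x⁴ − 9x³ + 18x² + 4x − 12) ÷ lead(D) = x⁴ ÷ x³ = x. Subtract (x)·D = x⁴ − 6x³ + 4x. Remainder: −3x³ + 18x² − 12.
Step 2: lead(−3x³ + 18x² − 12) ÷ lead(D) = −3x³ ÷ x³ = −3. Subtract (−3)·D = −3x³ + 18x² − 12. Remainder: 0.

R(x) = 0, so D(x) is a factor of P(x). yes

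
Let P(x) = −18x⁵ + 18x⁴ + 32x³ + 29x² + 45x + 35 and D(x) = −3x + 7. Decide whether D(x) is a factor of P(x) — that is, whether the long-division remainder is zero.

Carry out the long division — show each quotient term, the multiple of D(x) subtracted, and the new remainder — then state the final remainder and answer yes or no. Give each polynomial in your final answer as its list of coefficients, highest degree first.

Step 1: lead(−18x⁵ + 18x⁴ + 32x³ + 29x² + 45x + 35) ÷ lead(D) = −18x⁵ ÷ −3x = 6x⁴. Subtract (6x⁴)·D = −18x⁵ + 42x⁴. Remainder: −24x⁴ + 32x³ + 29x² + 45x + 35.
Step 2: lead(−24x⁴ + 32x³ + 29x² + 45x + 35) ÷ lead(D) = −24x⁴ ÷ −3x = 8x³. Subtract (8x³)·D = −24x⁴ + 56x³. Remainder: −24x³ + 29x² + 45x + 35.
Step 3: lead(−24x³ + 29x² + 45x + 35) ÷ lead(D) = −24x³ ÷ −3x = 8x². Subtract (8x²)·D = −24x³ + 56x². Remainder: −27x² + 45x + 35.
Step 4: lead(−27x² + 45x + 35) ÷ lead(D) = −27x² ÷ −3x = 9x. Subtract (9x)·D = −27x² + 63x. Remainder: −18x + 35.
Step 5: lead(−18x + 35) ÷ lead(D) = −18x ÷ −3x = 6. Subtract (6)·D = −18x + 42. Remainder: −7.

R = [-7], so D(x) is not a factor of P(x). no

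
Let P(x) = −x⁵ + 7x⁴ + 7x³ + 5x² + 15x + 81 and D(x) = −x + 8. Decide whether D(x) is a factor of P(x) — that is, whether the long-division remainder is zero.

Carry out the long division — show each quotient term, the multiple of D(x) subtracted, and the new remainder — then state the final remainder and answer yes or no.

Step 1: lead(−x⁵ + 7x⁴ + 7x³ + 5x² + 15x + 81) ÷ lead(D) = −x⁵ ÷ −x = x⁴. Subtract (x⁴)·D = −x⁵ + 8x⁴. Remainder: −x⁴ + 7x³ + 5x² + 15x + 81.
Step 2: lead(−x⁴ + 7x³ + 5x² + 15x + 81) ÷ lead(D) = −x⁴ ÷ −x = x³. Subtract (x³)·D = −x⁴ + 8x³. Remainder: −x³ + 5x² + 15x + 81.
Step 3: lead(−x³ + 5x² + 15x + 81) ÷ lead(D) = −x³ ÷ −x = x². Subtract (x²)·D = −x³ + 8x². Remainder: −3x² + 15x + 81.
Step 4: lead(−3x² + 15x + 81) ÷ lead(D) = −3x² ÷ −x = 3x. Subtract (3x)·D = −3x² + 24x. Remainder: −9x + 81.
Step 5: lead(−9x + 81) ÷ lead(D) = −9x ÷ −x = 9. Subtract (9)·D = −9x + 72. Remainder: 9.

R(x) = 9, so D(x) is not a factor of P(x). no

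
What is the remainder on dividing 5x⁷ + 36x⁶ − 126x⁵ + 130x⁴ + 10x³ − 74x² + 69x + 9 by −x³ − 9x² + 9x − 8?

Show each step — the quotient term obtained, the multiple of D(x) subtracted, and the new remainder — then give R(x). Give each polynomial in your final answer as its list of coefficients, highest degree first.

Step 1: lead(5x⁷ + 36x⁶ − 126x⁵ + 130x⁴ + 10x³ − 74x² + 69x + 9) ÷ lead(D) = 5x⁷ ÷ −x³ = −5x⁴. Subtract (−5x⁴)·D = 5x⁷ + 45x⁶ − 45x⁵ + 40x⁴. Remainder: −9x⁶ − 81x⁵ + 90x⁴ + 10x³ − 74x² + 69x + 9.
Step 2: lead(−9x⁶ − 81x⁵ + 90x⁴ + 10x³ − 74x² + 69x + 9) ÷ lead(D) = −9x⁶ ÷ −x³ = 9x³. Subtract (9x³)·D = −9x⁶ − 81x⁵ + 81x⁴ − 72x³. Remainder: 9x⁴ + 82x³ − 74x² + 69x + 9.
Step 3: lead(9x⁴ + 82x³ − 74x² + 69x + 9) ÷ lead(D) = 9x⁴ ÷ −x³ = −9x. Subtract (−9x)·D = 9x⁴ + 81x³ − 81x² + 72x. Remainder: x³ + 7x² − 3x + 9.
Step 4: lead(x³ + 7x² − 3x + 9) ÷ lead(D) = x³ ÷ −x³ = −1. Subtract (−1)·D = x³ + 9x² − 9x + 8. Remainder: −2x² + 6x + 1.

R = [-2, 6, 1]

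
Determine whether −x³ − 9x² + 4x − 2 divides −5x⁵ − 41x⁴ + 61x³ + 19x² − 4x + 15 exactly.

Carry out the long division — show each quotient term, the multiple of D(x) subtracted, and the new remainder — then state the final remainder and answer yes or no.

R(x) = 8x + 5, so D(x) is not a factor of P(x). no

Step 1: lead(−5x⁵ − 41x⁴ + 61x³ + 19x² − 4x + 15) ÷ lead(D) = −5x⁵ ÷ −x³ = 5x². Subtract (5x²)·D = −5x⁵ − 45x⁴ + 20x³ − 10x². Remainder: 4x⁴ + 41x³ + 29x² − 4x + 15.
Step 2: lead(4x⁴ + 41x³ + 29x² − 4x + 15) ÷ lead(D) = 4x⁴ ÷ −x³ = −4x. Subtract (−4x)·D = 4x⁴ + 36x³ − 16x² + 8x. Remainder: 5x³ + 45x² − 12x + 15.
Step 3: lead(5x³ + 45x² − 12x + 15) ÷ lead(D) = 5x³ ÷ −x³ = −5. Subtract (−5)·D = 5x³ + 45x² − 20x + 10. Remainder: 8x + 5.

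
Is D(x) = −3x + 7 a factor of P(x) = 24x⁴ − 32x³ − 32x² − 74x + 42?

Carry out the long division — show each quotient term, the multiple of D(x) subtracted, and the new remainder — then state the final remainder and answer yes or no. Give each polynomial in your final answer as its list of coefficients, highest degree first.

R = [0], so D(x) is a factor of P(x). yes

Step 1: lead(24x⁴ − 32x³ − 32x² − 74x + 42) ÷ lead(D) = 24x⁴ ÷ −3x = −8x³. Subtract (−8x³)·D = 24x⁴ − 56x³. Remainder: 24x³ − 32x² − 74x + 42.
Step 2: lead(24x³ − 32x² − 74x + 42) ÷ lead(D) = 24x³ ÷ −3x = −8x². Subtract (−8x²)·D = 24x³ − 56x². Remainder: 24x² − 74x + 42.
Step 3: lead(24x² − 74x + 42) ÷ lead(D) = 24x² ÷ −3x = −8x. Subtract (−8x)·D = 24x² − 56x. Remainder: −18x + 42.
Step 4: lead(−18x + 42) ÷ lead(D) = −18x ÷ −3x = 6. Subtract (6)·D = −18x + 42. Remainder: 0.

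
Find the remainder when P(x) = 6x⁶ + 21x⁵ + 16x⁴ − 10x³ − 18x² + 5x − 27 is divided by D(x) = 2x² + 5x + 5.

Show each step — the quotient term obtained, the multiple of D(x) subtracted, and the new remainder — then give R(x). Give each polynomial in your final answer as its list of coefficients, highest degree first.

Step 1: lead(6x⁶ + 21x⁵ + 16x⁴ − 10x³ − 18x² + 5x − 27) ÷ lead(D) = 6x⁶ ÷ 2x² = 3x⁴. Subtract (3x⁴)·D = 6x⁶ + 15x⁵ + 15x⁴. Remainder: 6x⁵ + x⁴ − 10x³ − 18x² + 5x − 27.
Step 2: lead(6x⁵ + x⁴ − 10x³ − 18x² + 5x − 27) ÷ lead(D) = 6x⁵ ÷ 2x² = 3x³. Subtract (3x³)·D = 6x⁵ + 15x⁴ + 15x³. Remainder: −14x⁴ − 25x³ − 18x² + 5x − 27.
Step 3: lead(−14x⁴ − 25x³ − 18x² + 5x − 27) ÷ lead(D) = −14x⁴ ÷ 2x² = −7x². Subtract (−7x²)·D = −14x⁴ − 35x³ − 35x². Remainder: 10x³ + 17x² + 5x − 27.
Step 4: lead(10x³ + 17x² + 5x − 27) ÷ lead(D) = 10x³ ÷ 2x² = 5x. Subtract (5x)·D = 10x³ + 25x² + 25x. Remainder: −8x² − 20x − 27.
Step 5: lead(−8x² − 20x − 27) ÷ lead(D) = −8x² ÷ 2x² = −4. Subtract (−4)·D = −8x² − 20x − 20. Remainder: −7.

R = [-7]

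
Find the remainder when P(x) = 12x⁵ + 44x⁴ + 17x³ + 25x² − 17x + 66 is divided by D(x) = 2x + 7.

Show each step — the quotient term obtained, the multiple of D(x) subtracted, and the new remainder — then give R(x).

R(x) = 3

Step 1: lead(12x⁵ + 44x⁴ + 17x³ + 25x² − 17x + 66) ÷ lead(D) = 12x⁵ ÷ 2x = 6x⁴. Subtract (6x⁴)·D = 12x⁵ + 42x⁴. Remainder: 2x⁴ + 17x³ + 25x² − 17x + 66.
Step 2: lead(2x⁴ + 17x³ + 25x² − 17x + 66) ÷ lead(D) = 2x⁴ ÷ 2x = x³. Subtract (x³)·D = 2x⁴ + 7x³. Remainder: 10x³ + 25x² − 17x + 66.
Step 3: lead(10x³ + 25x² − 17x + 66) ÷ lead(D) = 10x³ ÷ 2x = 5x². Subtract (5x²)·D = 10x³ + 35x². Remainder: −10x² − 17x + 66.
Step 4: lead(−10x² − 17x + 66) ÷ lead(D) = −10x² ÷ 2x = −5x. Subtract (−5x)·D = −10x² − 35x. Remainder: 18x + 66.
Step 5: lead(18x + 66) ÷ lead(D) = 18x ÷ 2x = 9. Subtract (9)·D = 18x + 63. Remainder: 3.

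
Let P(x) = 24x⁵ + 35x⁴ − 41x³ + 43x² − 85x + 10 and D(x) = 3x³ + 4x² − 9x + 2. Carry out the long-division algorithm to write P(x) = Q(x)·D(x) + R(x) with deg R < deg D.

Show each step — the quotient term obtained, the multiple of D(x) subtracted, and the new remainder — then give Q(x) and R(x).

Step 1: lead(24x⁵ + 35x⁴ − 41x³ + 43x² − 85x + 10) ÷ lead(D) = 24x⁵ ÷ 3x³ = 8x². Subtract (8x²)·D = 24x⁵ + 32x⁴ − 72x³ + 16x². Remainder: 3x⁴ + 31x³ + 27x² − 85x + 10.
Step 2: lead(3x⁴ + 31x³ + 27x² − 85x + 10) ÷ lead(D) = 3x⁴ ÷ 3x³ = x. Subtract (x)·D = 3x⁴ + 4x³ − 9x² + 2x. Remainder: 27x³ + 36x² − 87x + 10.
Step 3: lead(27x³ + 36x² − 87x + 10) ÷ lead(D) = 27x³ ÷ 3x³ = 9. Subtract (9)·D = 27x³ + 36x² − 81x + 18. Remainder: −6x − 8.

Q(x) = 8x² + x + 9; R(x) = −6x − 8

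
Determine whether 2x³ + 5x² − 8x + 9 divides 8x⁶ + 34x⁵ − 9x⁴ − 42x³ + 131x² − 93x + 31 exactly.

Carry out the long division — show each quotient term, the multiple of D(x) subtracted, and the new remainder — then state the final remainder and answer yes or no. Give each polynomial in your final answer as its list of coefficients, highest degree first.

R = [-7, -5], so D(x) is not a factor of P(x). no

Step 1: lead(8x⁶ + 34x⁵ − 9x⁴ − 42x³ + 131x² − 93x + 31) ÷ lead(D) = 8x⁶ ÷ 2x³ = 4x³. Subtract (4x³)·D = 8x⁶ + 20x⁵ − 32x⁴ + 36x³. Remainder: 14x⁵ + 23x⁴ − 78x³ + 131x² − 93x + 31.
Step 2: lead(14x⁵ + 23x⁴ − 78x³ + 131x² − 93x + 31) ÷ lead(D) = 14x⁵ ÷ 2x³ = 7x². Subtract (7x²)·D = 14x⁵ + 35x⁴ − 56x³ + 63x². Remainder: −12x⁴ − 22x³ + 68x² − 93x + 31.
Step 3: lead(−12x⁴ − 22x³ + 68x² − 93x + 31) ÷ lead(D) = −12x⁴ ÷ 2x³ = −6x. Subtract (−6x)·D = −12x⁴ − 30x³ + 48x² − 54x. Remainder: 8x³ + 20x² − 39x + 31.
Step 4: lead(8x³ + 20x² − 39x + 31) ÷ lead(D) = 8x³ ÷ 2x³ = 4. Subtract (4)·D = 8x³ + 20x² − 32x + 36. Remainder: −7x − 5.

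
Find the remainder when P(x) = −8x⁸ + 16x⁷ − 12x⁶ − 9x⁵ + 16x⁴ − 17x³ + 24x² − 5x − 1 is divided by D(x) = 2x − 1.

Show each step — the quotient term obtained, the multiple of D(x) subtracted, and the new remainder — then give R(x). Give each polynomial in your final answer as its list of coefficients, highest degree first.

R = [1]

Step 1: lead(−8x⁸ + 16x⁷ − 12x⁶ − 9x⁵ + 16x⁴ − 17x³ + 24x² − 5x − 1) ÷ lead(D) = −8x⁸ ÷ 2x = −4x⁷. Subtract (−4x⁷)·D = −8x⁸ + 4x⁷. Remainder: 12x⁷ − 12x⁶ − 9x⁵ + 16x⁴ − 17x³ + 24x² − 5x − 1.
Step 2: lead(12x⁷ − 12x⁶ − 9x⁵ + 16x⁴ − 17x³ + 24x² − 5x − 1) ÷ lead(D) = 12x⁷ ÷ 2x = 6x⁶. Subtract (6x⁶)·D = 12x⁷ − 6x⁶. Remainder: −6x⁶ − 9x⁵ + 16x⁴ − 17x³ + 24x² − 5x − 1.
Step 3: lead(−6x⁶ − 9x⁵ + 16x⁴ − 17x³ + 24x² − 5x − 1) ÷ lead(D) = −6x⁶ ÷ 2x = −3x⁵. Subtract (−3x⁵)·D = −6x⁶ + 3x⁵. Remainder: −12x⁵ + 16x⁴ − 17x³ + 24x² − 5x − 1.
Step 4: lead(−12x⁵ + 16x⁴ − 17x³ + 24x² − 5x − 1) ÷ lead(D) = −12x⁵ ÷ 2x = −6x⁴. Subtract (−6x⁴)·D = −12x⁵ + 6x⁴. Remainder: 10x⁴ − 17x³ + 24x² − 5x − 1.
Step 5: lead(10x⁴ − 17x³ + 24x² − 5x − 1) ÷ lead(D) = 10x⁴ ÷ 2x = 5x³. Subtract (5x³)·D = 10x⁴ − 5x³. Remainder: −12x³ + 24x² − 5x − 1.
Step 6: lead(−12x³ + 24x² − 5x − 1) ÷ lead(D) = −12x³ ÷ 2x = −6x². Subtract (−6x²)·D = −12x³ + 6x². Remainder: 18x² − 5x − 1.
Step 7: lead(18x² − 5x − 1) ÷ lead(D) = 18x² ÷ 2x = 9x. Subtract (9x)·D = 18x² − 9x. Remainder: 4x − 1.
Step 8: lead(4x − 1) ÷ lead(D) = 4x ÷ 2x = 2. Subtract (2)·D = 4x − 2. Remainder: 1.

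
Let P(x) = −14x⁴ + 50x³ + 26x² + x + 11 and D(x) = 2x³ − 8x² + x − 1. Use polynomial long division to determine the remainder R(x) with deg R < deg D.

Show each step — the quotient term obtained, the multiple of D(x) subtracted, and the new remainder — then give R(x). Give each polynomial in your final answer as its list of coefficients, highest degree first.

Step 1: lead(−14x⁴ + 50x³ + 26x² + x + 11) ÷ lead(D) = −14x⁴ ÷ 2x³ = −7x. Subtract (−7x)·D = −14x⁴ + 56x³ − 7x² + 7x. Remainder: −6x³ + 33x² − 6x + 11.
Step 2: lead(−6x³ + 33x² − 6x + 11) ÷ lead(D) = −6x³ ÷ 2x³ = −3. Subtract (−3)·D = −6x³ + 24x² − 3x + 3. Remainder: 9x² − 3x + 8.

R = [9, -3, 8]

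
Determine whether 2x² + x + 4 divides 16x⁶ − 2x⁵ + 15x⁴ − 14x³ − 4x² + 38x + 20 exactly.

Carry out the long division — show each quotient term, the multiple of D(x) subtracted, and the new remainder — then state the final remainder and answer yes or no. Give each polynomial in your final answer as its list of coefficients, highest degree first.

Step 1: lead(16x⁶ − 2x⁵ + 15x⁴ − 14x³ − 4x² + 38x + 20) ÷ lead(D) = 16x⁶ ÷ 2x² = 8x⁴. Subtract (8x⁴)·D = 16x⁶ + 8x⁵ + 32x⁴. Remainder: −10x⁵ − 17x⁴ − 14x³ − 4x² + 38x + 20.
Step 2: lead(−10x⁵ − 17x⁴ − 14x³ − 4x² + 38x + 20) ÷ lead(D) = −10x⁵ ÷ 2x² = −5x³. Subtract (−5x³)·D = −10x⁵ − 5x⁴ − 20x³. Remainder: −12x⁴ + 6x³ − 4x² + 38x + 20.
Step 3: lead(−12x⁴ + 6x³ − 4x² + 38x + 20) ÷ lead(D) = −12x⁴ ÷ 2x² = −6x². Subtract (−6x²)·D = −12x⁴ − 6x³ − 24x². Remainder: 12x³ + 20x² + 38x + 20.
Step 4: lead(12x³ + 20x² + 38x + 20) ÷ lead(D) = 12x³ ÷ 2x² = 6x. Subtract (6x)·D = 12x³ + 6x² + 24x. Remainder: 14x² + 14x + 20.
Step 5: lead(14x² + 14x + 20) ÷ lead(D) = 14x² ÷ 2x² = 7. Subtract (7)·D = 14x² + 7x + 28. Remainder: 7x − 8.

R = [7, -8], so D(x) is not a factor of P(x). no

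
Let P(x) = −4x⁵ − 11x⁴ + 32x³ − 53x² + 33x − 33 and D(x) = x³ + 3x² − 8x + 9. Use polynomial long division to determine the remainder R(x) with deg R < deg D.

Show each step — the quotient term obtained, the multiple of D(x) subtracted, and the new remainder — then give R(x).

Step 1: lead(−4x⁵ − 11x⁴ + 32x³ − 53x² + 33x − 33) ÷ lead(D) = −4x⁵ ÷ x³ = −4x². Subtract (−4x²)·D = −4x⁵ − 12x⁴ + 32x³ − 36x². Remainder: x⁴ − 17x² + 33x − 33.
Step 2: lead(x⁴ − 17x² + 33x − 33) ÷ lead(D) = x⁴ ÷ x³ = x. Subtract (x)·D = x⁴ + 3x³ − 8x² + 9x. Remainder: −3x³ − 9x² + 24x − 33.
Step 3: lead(−3x³ − 9x² + 24x − 33) ÷ lead(D) = −3x³ ÷ x³ = −3. Subtract (−3)·D = −3x³ − 9x² + 24x − 27. Remainder: −6.

R(x) = −6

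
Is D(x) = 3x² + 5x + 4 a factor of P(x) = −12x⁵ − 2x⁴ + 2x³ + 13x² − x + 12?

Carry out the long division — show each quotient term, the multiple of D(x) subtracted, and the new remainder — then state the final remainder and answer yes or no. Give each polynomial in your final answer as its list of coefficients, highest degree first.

R = [0], so D(x) is a factor of P(x). yes

Step 1: lead(−12x⁵ − 2x⁴ + 2x³ + 13x² − x + 12) ÷ lead(D) = −12x⁵ ÷ 3x² = −4x³. Subtract (−4x³)·D = −12x⁵ − 20x⁴ − 16x³. Remainder: 18x⁴ + 18x³ + 13x² − x + 12.
Step 2: lead(18x⁴ + 18x³ + 13x² − x + 12) ÷ lead(D) = 18x⁴ ÷ 3x² = 6x². Subtract (6x²)·D = 18x⁴ + 30x³ + 24x². Remainder: −12x³ − 11x² − x + 12.
Step 3: lead(−12x³ − 11x² − x + 12) ÷ lead(D) = −12x³ ÷ 3x² = −4x. Subtract (−4x)·D = −12x³ − 20x² − 16x. Remainder: 9x² + 15x + 12.
Step 4: lead(9x² + 15x + 12) ÷ lead(D) = 9x² ÷ 3x² = 3. Subtract (3)·D = 9x² + 15x + 12. Remainder: 0.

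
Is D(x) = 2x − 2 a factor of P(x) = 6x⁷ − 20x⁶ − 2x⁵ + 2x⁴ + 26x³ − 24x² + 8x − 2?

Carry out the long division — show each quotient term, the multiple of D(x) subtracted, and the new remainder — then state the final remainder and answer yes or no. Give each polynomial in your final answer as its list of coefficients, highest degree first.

R = [-6], so D(x) is not a factor of P(x). no

Step 1: lead(6x⁷ − 20x⁶ − 2x⁵ + 2x⁴ + 26x³ − 24x² + 8x − 2) ÷ lead(D) = 6x⁷ ÷ 2x = 3x⁶. Subtract (3x⁶)·D = 6x⁷ − 6x⁶. Remainder: −14x⁶ − 2x⁵ + 2x⁴ + 26x³ − 24x² + 8x − 2.
Step 2: lead(−14x⁶ − 2x⁵ + 2x⁴ + 26x³ − 24x² + 8x − 2) ÷ lead(D) = −14x⁶ ÷ 2x = −7x⁵. Subtract (−7x⁵)·D = −14x⁶ + 14x⁵. Remainder: −16x⁵ + 2x⁴ + 26x³ − 24x² + 8x − 2.
Step 3: lead(−16x⁵ + 2x⁴ + 26x³ − 24x² + 8x − 2) ÷ lead(D) = −16x⁵ ÷ 2x = −8x⁴. Subtract (−8x⁴)·D = −16x⁵ + 16x⁴. Remainder: −14x⁴ + 26x³ − 24x² + 8x − 2.
Step 4: lead(−14x⁴ + 26x³ − 24x² + 8x − 2) ÷ lead(D) = −14x⁴ ÷ 2x = −7x³. Subtract (−7x³)·D = −14x⁴ + 14x³. Remainder: 12x³ − 24x² + 8x − 2.
Step 5: lead(12x³ − 24x² + 8x − 2) ÷ lead(D) = 12x³ ÷ 2x = 6x². Subtract (6x²)·D = 12x³ − 12x². Remainder: −12x² + 8x − 2.
Step 6: lead(−12x² + 8x − 2) ÷ lead(D) = −12x² ÷ 2x = −6x. Subtract (−6x)·D = −12x² + 12x. Remainder: −4x − 2.
Step 7: lead(−4x − 2) ÷ lead(D) = −4x ÷ 2x = −2. Subtract (−2)·D = −4x + 4. Remainder: −6.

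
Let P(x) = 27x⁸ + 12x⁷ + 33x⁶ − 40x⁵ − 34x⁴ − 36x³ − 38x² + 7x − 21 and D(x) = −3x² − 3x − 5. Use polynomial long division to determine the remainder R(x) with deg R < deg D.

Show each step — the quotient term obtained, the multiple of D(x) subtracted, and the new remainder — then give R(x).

R(x) = 9

Step 1: lead(27x⁸ + 12x⁷ + 33x⁶ − 40x⁵ − 34x⁴ − 36x³ − 38x² + 7x − 21) ÷ lead(D) = 27x⁸ ÷ −3x² = −9x⁶. Subtract (−9x⁶)·D = 27x⁸ + 27x⁷ + 45x⁶. Remainder: −15x⁷ − 12x⁶ − 40x⁵ − 34x⁴ − 36x³ − 38x² + 7x − 21.
Step 2: lead(−15x⁷ − 12x⁶ − 40x⁵ − 34x⁴ − 36x³ − 38x² + 7x − 21) ÷ lead(D) = −15x⁷ ÷ −3x² = 5x⁵. Subtract (5x⁵)·D = −15x⁷ − 15x⁶ − 25x⁵. Remainder: 3x⁶ − 15x⁵ − 34x⁴ − 36x³ − 38x² + 7x − 21.
Step 3: lead(3x⁶ − 15x⁵ − 34x⁴ − 36x³ − 38x² + 7x − 21) ÷ lead(D) = 3x⁶ ÷ −3x² = −x⁴. Subtract (−x⁴)·D = 3x⁶ + 3x⁵ + 5x⁴. Remainder: −18x⁵ − 39x⁴ − 36x³ − 38x² + 7x − 21.
Step 4: lead(−18x⁵ − 39x⁴ − 36x³ − 38x² + 7x − 21) ÷ lead(D) = −18x⁵ ÷ −3x² = 6x³. Subtract (6x³)·D = −18x⁵ − 18x⁴ − 30x³. Remainder: −21x⁴ − 6x³ − 38x² + 7x − 21.
Step 5: lead(−21x⁴ − 6x³ − 38x² + 7x − 21) ÷ lead(D) = −21x⁴ ÷ −3x² = 7x². Subtract (7x²)·D = −21x⁴ − 21x³ − 35x². Remainder: 15x³ − 3x² + 7x − 21.
Step 6: lead(15x³ − 3x² + 7x − 21) ÷ lead(D) = 15x³ ÷ −3x² = −5x. Subtract (−5x)·D = 15x³ + 15x² + 25x. Remainder: −18x² − 18x − 21.
Step 7: lead(−18x² − 18x − 21) ÷ lead(D) = −18x² ÷ −3x² = 6. Subtract (6)·D = −18x² − 18x − 30. Remainder: 9.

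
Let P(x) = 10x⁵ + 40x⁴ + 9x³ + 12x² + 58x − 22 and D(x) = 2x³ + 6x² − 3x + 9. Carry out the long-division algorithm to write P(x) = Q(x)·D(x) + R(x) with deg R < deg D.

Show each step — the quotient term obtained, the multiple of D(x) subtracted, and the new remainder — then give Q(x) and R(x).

Step 1: lead(10x⁵ + 40x⁴ + 9x³ + 12x² + 58x − 22) ÷ lead(D) = 10x⁵ ÷ 2x³ = 5x². Subtract (5x²)·D = 10x⁵ + 30x⁴ − 15x³ + 45x². Remainder: 10x⁴ + 24x³ − 33x² + 58x − 22.
Step 2: lead(10x⁴ + 24x³ − 33x² + 58x − 22) ÷ lead(D) = 10x⁴ ÷ 2x³ = 5x. Subtract (5x)·D = 10x⁴ + 30x³ − 15x² + 45x. Remainder: −6x³ − 18x² + 13x − 22.
Step 3: lead(−6x³ − 18x² + 13x − 22) ÷ lead(D) = −6x³ ÷ 2x³ = −3. Subtract (−3)·D = −6x³ − 18x² + 9x − 27. Remainder: 4x + 5.

Q(x) = 5x² + 5x − 3; R(x) = 4x + 5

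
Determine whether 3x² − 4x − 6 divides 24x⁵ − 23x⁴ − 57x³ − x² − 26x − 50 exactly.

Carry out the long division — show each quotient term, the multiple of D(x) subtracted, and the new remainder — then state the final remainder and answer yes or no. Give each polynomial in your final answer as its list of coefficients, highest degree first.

R = [8, -8], so D(x) is not a factor of P(x). no

Step 1: lead(24x⁵ − 23x⁴ − 57x³ − x² − 26x − 50) ÷ lead(D) = 24x⁵ ÷ 3x² = 8x³. Subtract (8x³)·D = 24x⁵ − 32x⁴ − 48x³. Remainder: 9x⁴ − 9x³ − x² − 26x − 50.
Step 2: lead(9x⁴ − 9x³ − x² − 26x − 50) ÷ lead(D) = 9x⁴ ÷ 3x² = 3x². Subtract (3x²)·D = 9x⁴ − 12x³ − 18x². Remainder: 3x³ + 17x² − 26x − 50.
Step 3: lead(3x³ + 17x² − 26x − 50) ÷ lead(D) = 3x³ ÷ 3x² = x. Subtract (x)·D = 3x³ − 4x² − 6x. Remainder: 21x² − 20x − 50.
Step 4: lead(21x² − 20x − 50) ÷ lead(D) = 21x² ÷ 3x² = 7. Subtract (7)·D = 21x² − 28x − 42. Remainder: 8x − 8.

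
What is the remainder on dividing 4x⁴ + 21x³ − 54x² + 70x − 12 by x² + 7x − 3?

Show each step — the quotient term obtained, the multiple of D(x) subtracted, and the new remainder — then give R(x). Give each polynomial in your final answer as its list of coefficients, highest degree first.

Step 1: lead(4x⁴ + 21x³ − 54x² + 70x − 12) ÷ lead(D) = 4x⁴ ÷ x² = 4x². Subtract (4x²)·D = 4x⁴ + 28x³ − 12x². Remainder: −7x³ − 42x² + 70x − 12.
Step 2: lead(−7x³ − 42x² + 70x − 12) ÷ lead(D) = −7x³ ÷ x² = −7x. Subtract (−7x)·D = −7x³ − 49x² + 21x. Remainder: 7x² + 49x − 12.
Step 3: lead(7x² + 49x − 12) ÷ lead(D) = 7x² ÷ x² = 7. Subtract (7)·D = 7x² + 49x − 21. Remainder: 9.

R = [9]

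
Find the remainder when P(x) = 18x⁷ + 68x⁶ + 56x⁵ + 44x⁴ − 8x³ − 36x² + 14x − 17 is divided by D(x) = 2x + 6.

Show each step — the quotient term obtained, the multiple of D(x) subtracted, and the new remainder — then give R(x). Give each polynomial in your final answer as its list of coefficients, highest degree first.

R = [-5]

Step 1: lead(18x⁷ + 68x⁶ + 56x⁵ + 44x⁴ − 8x³ − 36x² + 14x − 17) ÷ lead(D) = 18x⁷ ÷ 2x = 9x⁶. Subtract (9x⁶)·D = 18x⁷ + 54x⁶. Remainder: 14x⁶ + 56x⁵ + 44x⁴ − 8x³ − 36x² + 14x − 17.
Step 2: lead(14x⁶ + 56x⁵ + 44x⁴ − 8x³ − 36x² + 14x − 17) ÷ lead(D) = 14x⁶ ÷ 2x = 7x⁵. Subtract (7x⁵)·D = 14x⁶ + 42x⁵. Remainder: 14x⁵ + 44x⁴ − 8x³ − 36x² + 14x − 17.
Step 3: lead(14x⁵ + 44x⁴ − 8x³ − 36x² + 14x − 17) ÷ lead(D) = 14x⁵ ÷ 2x = 7x⁴. Subtract (7x⁴)·D = 14x⁵ + 42x⁴. Remainder: 2x⁴ − 8x³ − 36x² + 14x − 17.
Step 4: lead(2x⁴ − 8x³ − 36x² + 14x − 17) ÷ lead(D) = 2x⁴ ÷ 2x = x³. Subtract (x³)·D = 2x⁴ + 6x³. Remainder: −14x³ − 36x² + 14x − 17.
Step 5: lead(−14x³ − 36x² + 14x − 17) ÷ lead(D) = −14x³ ÷ 2x = −7x². Subtract (−7x²)·D = −14x³ − 42x². Remainder: 6x² + 14x − 17.
Step 6: lead(6x² + 14x − 17) ÷ lead(D) = 6x² ÷ 2x = 3x. Subtract (3x)·D = 6x² + 18x. Remainder: −4x − 17.
Step 7: lead(−4x − 17) ÷ lead(D) = −4x ÷ 2x = −2. Subtract (−2)·D = −4x − 12. Remainder: −5.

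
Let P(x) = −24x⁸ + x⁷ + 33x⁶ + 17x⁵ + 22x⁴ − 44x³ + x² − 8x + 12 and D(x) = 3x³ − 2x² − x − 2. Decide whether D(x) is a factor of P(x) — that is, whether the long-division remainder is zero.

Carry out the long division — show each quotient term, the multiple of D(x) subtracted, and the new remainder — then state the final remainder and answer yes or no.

R(x) = 0, so D(x) is a factor of P(x). yes

Step 1: lead(−24x⁸ + x⁷ + 33x⁶ + 17x⁵ + 22x⁴ − 44x³ + x² − 8x + 12) ÷ lead(D) = −24x⁸ ÷ 3x³ = −8x⁵. Subtract (−8x⁵)·D = −24x⁸ + 16x⁷ + 8x⁶ + 16x⁵. Remainder: −15x⁷ + 25x⁶ + x⁵ + 22x⁴ − 44x³ + x² − 8x + 12.
Step 2: lead(−15x⁷ + 25x⁶ + x⁵ + 22x⁴ − 44x³ + x² − 8x + 12) ÷ lead(D) = −15x⁷ ÷ 3x³ = −5x⁴. Subtract (−5x⁴)·D = −15x⁷ + 10x⁶ + 5x⁵ + 10x⁴. Remainder: 15x⁶ − 4x⁵ + 12x⁴ − 44x³ + x² − 8x + 12.
Step 3: lead(15x⁶ − 4x⁵ + 12x⁴ − 44x³ + x² − 8x + 12) ÷ lead(D) = 15x⁶ ÷ 3x³ = 5x³. Subtract (5x³)·D = 15x⁶ − 10x⁵ − 5x⁴ − 10x³. Remainder: 6x⁵ + 17x⁴ − 34x³ + x² − 8x + 12.
Step 4: lead(6x⁵ + 17x⁴ − 34x³ + x² − 8x + 12) ÷ lead(D) = 6x⁵ ÷ 3x³ = 2x². Subtract (2x²)·D = 6x⁵ − 4x⁴ − 2x³ − 4x². Remainder: 21x⁴ − 32x³ + 5x² − 8x + 12.
Step 5: lead(21x⁴ − 32x³ + 5x² − 8x + 12) ÷ lead(D) = 21x⁴ ÷ 3x³ = 7x. Subtract (7x)·D = 21x⁴ − 14x³ − 7x² − 14x. Remainder: −18x³ + 12x² + 6x + 12.
Step 6: lead(−18x³ + 12x² + 6x + 12) ÷ lead(D) = −18x³ ÷ 3x³ = −6. Subtract (−6)·D = −18x³ + 12x² + 6x + 12. Remainder: 0.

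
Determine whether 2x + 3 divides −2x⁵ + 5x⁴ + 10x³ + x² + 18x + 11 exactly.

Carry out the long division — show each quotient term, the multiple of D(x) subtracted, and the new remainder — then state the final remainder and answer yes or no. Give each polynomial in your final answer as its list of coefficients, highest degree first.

R = [-7], so D(x) is not a factor of P(x). no

Step 1: lead(−2x⁵ + 5x⁴ + 10x³ + x² + 18x + 11) ÷ lead(D) = −2x⁵ ÷ 2x = −x⁴. Subtract (−x⁴)·D = −2x⁵ − 3x⁴. Remainder: 8x⁴ + 10x³ + x² + 18x + 11.
Step 2: lead(8x⁴ + 10x³ + x² + 18x + 11) ÷ lead(D) = 8x⁴ ÷ 2x = 4x³. Subtract (4x³)·D = 8x⁴ + 12x³. Remainder: −2x³ + x² + 18x + 11.
Step 3: lead(−2x³ + x² + 18x + 11) ÷ lead(D) = −2x³ ÷ 2x = −x². Subtract (−x²)·D = −2x³ − 3x². Remainder: 4x² + 18x + 11.
Step 4: lead(4x² + 18x + 11) ÷ lead(D) = 4x² ÷ 2x = 2x. Subtract (2x)·D = 4x² + 6x. Remainder: 12x + 11.
Step 5: lead(12x + 11) ÷ lead(D) = 12x ÷ 2x = 6. Subtract (6)·D = 12x + 18. Remainder: −7.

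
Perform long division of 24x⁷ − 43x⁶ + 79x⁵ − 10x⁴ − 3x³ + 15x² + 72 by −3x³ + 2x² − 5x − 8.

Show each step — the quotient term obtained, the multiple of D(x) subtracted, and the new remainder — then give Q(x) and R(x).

Step 1: lead(24x⁷ − 43x⁶ + 79x⁵ − 10x⁴ − 3x³ + 15x² + 72) ÷ lead(D) = 24x⁷ ÷ −3x³ = −8x⁴. Subtract (−8x⁴)·D = 24x⁷ − 16x⁶ + 40x⁵ + 64x⁴. Remainder: −27x⁶ + 39x⁵ − 74x⁴ − 3x³ + 15x² + 72.
Step 2: lead(−27x⁶ + 39x⁵ − 74x⁴ − 3x³ + 15x² + 72) ÷ lead(D) = −27x⁶ ÷ −3x³ = 9x³. Subtract (9x³)·D = −27x⁶ + 18x⁵ − 45x⁴ − 72x³. Remainder: 21x⁵ − 29x⁴ + 69x³ + 15x² + 72.
Step 3: lead(21x⁵ − 29x⁴ + 69x³ + 15x² + 72) ÷ lead(D) = 21x⁵ ÷ −3x³ = −7x². Subtract (−7x²)·D = 21x⁵ − 14x⁴ + 35x³ + 56x². Remainder: −15x⁴ + 34x³ − 41x² + 72.
Step 4: lead(−15x⁴ + 34x³ − 41x² + 72) ÷ lead(D) = −15x⁴ ÷ −3x³ = 5x. Subtract (5x)·D = −15x⁴ + 10x³ − 25x² − 40x. Remainder: 24x³ − 16x² + 40x + 72.
Step 5: lead(24x³ − 16x² + 40x + 72) ÷ lead(D) = 24x³ ÷ −3x³ = −8. Subtract (−8)·D = 24x³ − 16x² + 40x + 64. Remainder: 8.

Q(x) = −8x⁴ + 9x³ − 7x² + 5x − 8; R(x) = 8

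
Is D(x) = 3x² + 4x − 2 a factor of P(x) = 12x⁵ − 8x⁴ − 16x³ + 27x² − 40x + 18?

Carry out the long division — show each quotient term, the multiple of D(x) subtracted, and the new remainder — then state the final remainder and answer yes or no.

Step 1: lead(12x⁵ − 8x⁴ − 16x³ + 27x² − 40x + 18) ÷ lead(D) = 12x⁵ ÷ 3x² = 4x³. Subtract (4x³)·D = 12x⁵ + 16x⁴ − 8x³. Remainder: −24x⁴ − 8x³ + 27x² − 40x + 18.
Step 2: lead(−24x⁴ − 8x³ + 27x² − 40x + 18) ÷ lead(D) = −24x⁴ ÷ 3x² = −8x². Subtract (−8x²)·D = −24x⁴ − 32x³ + 16x². Remainder: 24x³ + 11x² − 40x + 18.
Step 3: lead(24x³ + 11x² − 40x + 18) ÷ lead(D) = 24x³ ÷ 3x² = 8x. Subtract (8x)·D = 24x³ + 32x² − 16x. Remainder: −21x² − 24x + 18.
Step 4: lead(−21x² − 24x + 18) ÷ lead(D) = −21x² ÷ 3x² = −7. Subtract (−7)·D = −21x² − 28x + 14. Remainder: 4x + 4.

R(x) = 4x + 4, so D(x) is not a factor of P(x). no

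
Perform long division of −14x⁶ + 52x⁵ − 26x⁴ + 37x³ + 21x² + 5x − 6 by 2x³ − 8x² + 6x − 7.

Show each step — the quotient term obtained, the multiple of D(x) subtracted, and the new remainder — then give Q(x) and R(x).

Q(x) = −7x³ − 2x²; R(x) = 7x² + 5x − 6

Step 1: lead(−14x⁶ + 52x⁵ − 26x⁴ + 37x³ + 21x² + 5x − 6) ÷ lead(D) = −14x⁶ ÷ 2x³ = −7x³. Subtract (−7x³)·D = −14x⁶ + 56x⁵ − 42x⁴ + 49x³. Remainder: −4x⁵ + 16x⁴ − 12x³ + 21x² + 5x − 6.
Step 2: lead(−4x⁵ + 16x⁴ − 12x³ + 21x² + 5x − 6) ÷ lead(D) = −4x⁵ ÷ 2x³ = −2x². Subtract (−2x²)·D = −4x⁵ + 16x⁴ − 12x³ + 14x². Remainder: 7x² + 5x − 6.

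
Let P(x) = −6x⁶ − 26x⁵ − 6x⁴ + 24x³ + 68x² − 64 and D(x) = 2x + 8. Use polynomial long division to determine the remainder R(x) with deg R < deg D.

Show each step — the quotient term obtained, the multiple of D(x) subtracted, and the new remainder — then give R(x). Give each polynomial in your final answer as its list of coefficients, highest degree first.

R = [0]

Step 1: lead(−6x⁶ − 26x⁵ − 6x⁴ + 24x³ + 68x² − 64) ÷ lead(D) = −6x⁶ ÷ 2x = −3x⁵. Subtract (−3x⁵)·D = −6x⁶ − 24x⁵. Remainder: −2x⁵ − 6x⁴ + 24x³ + 68x² − 64.
Step 2: lead(−2x⁵ − 6x⁴ + 24x³ + 68x² − 64) ÷ lead(D) = −2x⁵ ÷ 2x = −x⁴. Subtract (−x⁴)·D = −2x⁵ − 8x⁴. Remainder: 2x⁴ + 24x³ + 68x² − 64.
Step 3: lead(2x⁴ + 24x³ + 68x² − 64) ÷ lead(D) = 2x⁴ ÷ 2x = x³. Subtract (x³)·D = 2x⁴ + 8x³. Remainder: 16x³ + 68x² − 64.
Step 4: lead(16x³ + 68x² − 64) ÷ lead(D) = 16x³ ÷ 2x = 8x². Subtract (8x²)·D = 16x³ + 64x². Remainder: 4x² − 64.
Step 5: lead(4x² − 64) ÷ lead(D) = 4x² ÷ 2x = 2x. Subtract (2x)·D = 4x² + 16x. Remainder: −16x − 64.
Step 6: lead(−16x − 64) ÷ lead(D) = −16x ÷ 2x = −8. Subtract (−8)·D = −16x − 64. Remainder: 0.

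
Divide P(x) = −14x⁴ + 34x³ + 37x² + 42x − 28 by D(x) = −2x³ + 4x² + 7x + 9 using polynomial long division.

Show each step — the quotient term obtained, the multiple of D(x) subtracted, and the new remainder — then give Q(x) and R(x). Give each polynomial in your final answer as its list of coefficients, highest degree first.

Step 1: lead(−14x⁴ + 34x³ + 37x² + 42x − 28) ÷ lead(D) = −14x⁴ ÷ −2x³ = 7x. Subtract (7x)·D = −14x⁴ + 28x³ + 49x² + 63x. Remainder: 6x³ − 12x² − 21x − 28.
Step 2: lead(6x³ − 12x² − 21x − 28) ÷ lead(D) = 6x³ ÷ −2x³ = −3. Subtract (−3)·D = 6x³ − 12x² − 21x − 27. Remainder: −1.

Q = [7, -3]; R = [-1]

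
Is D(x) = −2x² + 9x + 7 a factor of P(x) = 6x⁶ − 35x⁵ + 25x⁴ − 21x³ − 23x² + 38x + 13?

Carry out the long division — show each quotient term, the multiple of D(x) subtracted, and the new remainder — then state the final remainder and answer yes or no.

Step 1: lead(6x⁶ − 35x⁵ + 25x⁴ − 21x³ − 23x² + 38x + 13) ÷ lead(D) = 6x⁶ ÷ −2x² = −3x⁴. Subtract (−3x⁴)·D = 6x⁶ − 27x⁵ − 21x⁴. Remainder: −8x⁵ + 46x⁴ − 21x³ − 23x² + 38x + 13.
Step 2: lead(−8x⁵ + 46x⁴ − 21x³ − 23x² + 38x + 13) ÷ lead(D) = −8x⁵ ÷ −2x² = 4x³. Subtract (4x³)·D = −8x⁵ + 36x⁴ + 28x³. Remainder: 10x⁴ − 49x³ − 23x² + 38x + 13.
Step 3: lead(10x⁴ − 49x³ − 23x² + 38x + 13) ÷ lead(D) = 10x⁴ ÷ −2x² = −5x². Subtract (−5x²)·D = 10x⁴ − 45x³ − 35x². Remainder: −4x³ + 12x² + 38x + 13.
Step 4: lead(−4x³ + 12x² + 38x + 13) ÷ lead(D) = −4x³ ÷ −2x² = 2x. Subtract (2x)·D = −4x³ + 18x² + 14x. Remainder: −6x² + 24x + 13.
Step 5: lead(−6x² + 24x + 13) ÷ lead(D) = −6x² ÷ −2x² = 3. Subtract (3)·D = −6x² + 27x + 21. Remainder: −3x − 8.

R(x) = −3x − 8, so D(x) is not a factor of P(x). no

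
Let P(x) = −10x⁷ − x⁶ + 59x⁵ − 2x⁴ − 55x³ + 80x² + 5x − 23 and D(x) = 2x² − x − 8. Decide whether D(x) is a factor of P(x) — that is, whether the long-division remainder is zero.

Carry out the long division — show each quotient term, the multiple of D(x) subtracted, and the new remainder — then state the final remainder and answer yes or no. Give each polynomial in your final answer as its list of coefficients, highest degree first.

R = [9, 9], so D(x) is not a factor of P(x). no

Step 1: lead(−10x⁷ − x⁶ + 59x⁵ − 2x⁴ − 55x³ + 80x² + 5x − 23) ÷ lead(D) = −10x⁷ ÷ 2x² = −5x⁵. Subtract (−5x⁵)·D = −10x⁷ + 5x⁶ + 40x⁵. Remainder: −6x⁶ + 19x⁵ − 2x⁴ − 55x³ + 80x² + 5x − 23.
Step 2: lead(−6x⁶ + 19x⁵ − 2x⁴ − 55x³ + 80x² + 5x − 23) ÷ lead(D) = −6x⁶ ÷ 2x² = −3x⁴. Subtract (−3x⁴)·D = −6x⁶ + 3x⁵ + 24x⁴. Remainder: 16x⁵ − 26x⁴ − 55x³ + 80x² + 5x − 23.
Step 3: lead(16x⁵ − 26x⁴ − 55x³ + 80x² + 5x − 23) ÷ lead(D) = 16x⁵ ÷ 2x² = 8x³. Subtract (8x³)·D = 16x⁵ − 8x⁴ − 64x³. Remainder: −18x⁴ + 9x³ + 80x² + 5x − 23.
Step 4: lead(−18x⁴ + 9x³ + 80x² + 5x − 23) ÷ lead(D) = −18x⁴ ÷ 2x² = −9x². Subtract (−9x²)·D = −18x⁴ + 9x³ + 72x². Remainder: 8x² + 5x − 23.
Step 5: lead(8x² + 5x − 23) ÷ lead(D) = 8x² ÷ 2x² = 4. Subtract (4)·D = 8x² − 4x − 32. Remainder: 9x + 9.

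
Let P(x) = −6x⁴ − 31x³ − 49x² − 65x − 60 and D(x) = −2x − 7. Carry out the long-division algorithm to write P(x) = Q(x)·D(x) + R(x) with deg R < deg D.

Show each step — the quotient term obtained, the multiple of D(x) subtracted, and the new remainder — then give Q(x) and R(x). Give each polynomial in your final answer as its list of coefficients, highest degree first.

Step 1: lead(−6x⁴ − 31x³ − 49x² − 65x − 60) ÷ lead(D) = −6x⁴ ÷ −2x = 3x³. Subtract (3x³)·D = −6x⁴ − 21x³. Remainder: −10x³ − 49x² − 65x − 60.
Step 2: lead(−10x³ − 49x² − 65x − 60) ÷ lead(D) = −10x³ ÷ −2x = 5x². Subtract (5x²)·D = −10x³ − 35x². Remainder: −14x² − 65x − 60.
Step 3: lead(−14x² − 65x − 60) ÷ lead(D) = −14x² ÷ −2x = 7x. Subtract (7x)·D = −14x² − 49x. Remainder: −16x − 60.
Step 4: lead(−16x − 60) ÷ lead(D) = −16x ÷ −2x = 8. Subtract (8)·D = −16x − 56. Remainder: −4.

Q = [3, 5, 7, 8]; R = [-4]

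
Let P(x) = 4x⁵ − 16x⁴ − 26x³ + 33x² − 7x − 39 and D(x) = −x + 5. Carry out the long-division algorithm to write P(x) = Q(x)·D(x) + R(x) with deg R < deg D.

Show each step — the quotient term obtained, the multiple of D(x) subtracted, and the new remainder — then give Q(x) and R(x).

Step 1: lead(4x⁵ − 16x⁴ − 26x³ + 33x² − 7x − 39) ÷ lead(D) = 4x⁵ ÷ −x = −4x⁴. Subtract (−4x⁴)·D = 4x⁵ − 20x⁴. Remainder: 4x⁴ − 26x³ + 33x² − 7x − 39.
Step 2: lead(4x⁴ − 26x³ + 33x² − 7x − 39) ÷ lead(D) = 4x⁴ ÷ −x = −4x³. Subtract (−4x³)·D = 4x⁴ − 20x³. Remainder: −6x³ + 33x² − 7x − 39.
Step 3: lead(−6x³ + 33x² − 7x − 39) ÷ lead(D) = −6x³ ÷ −x = 6x². Subtract (6x²)·D = −6x³ + 30x². Remainder: 3x² − 7x − 39.
Step 4: lead(3x² − 7x − 39) ÷ lead(D) = 3x² ÷ −x = −3x. Subtract (−3x)·D = 3x² − 15x. Remainder: 8x − 39.
Step 5: lead(8x − 39) ÷ lead(D) = 8x ÷ −x = −8. Subtract (−8)·D = 8x − 40. Remainder: 1.

Q(x) = −4x⁴ − 4x³ + 6x² − 3x − 8; R(x) = 1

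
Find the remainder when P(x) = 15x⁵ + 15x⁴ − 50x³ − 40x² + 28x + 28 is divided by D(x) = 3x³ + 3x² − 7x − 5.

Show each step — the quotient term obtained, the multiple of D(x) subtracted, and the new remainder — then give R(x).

R(x) = −7x + 3

Step 1: lead(15x⁵ + 15x⁴ − 50x³ − 40x² + 28x + 28) ÷ lead(D) = 15x⁵ ÷ 3x³ = 5x². Subtract (5x²)·D = 15x⁵ + 15x⁴ − 35x³ − 25x². Remainder: −15x³ − 15x² + 28x + 28.
Step 2: lead(−15x³ − 15x² + 28x + 28) ÷ lead(D) = −15x³ ÷ 3x³ = −5. Subtract (−5)·D = −15x³ − 15x² + 35x + 25. Remainder: −7x + 3.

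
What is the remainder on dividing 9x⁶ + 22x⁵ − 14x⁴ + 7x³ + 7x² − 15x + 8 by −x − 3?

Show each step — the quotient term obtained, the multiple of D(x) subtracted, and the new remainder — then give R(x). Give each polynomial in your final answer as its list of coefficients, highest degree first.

Step 1: lead(9x⁶ + 22x⁵ − 14x⁴ + 7x³ + 7x² − 15x + 8) ÷ lead(D) = 9x⁶ ÷ −x = −9x⁵. Subtract (−9x⁵)·D = 9x⁶ + 27x⁵. Remainder: −5x⁵ − 14x⁴ + 7x³ + 7x² − 15x + 8.
Step 2: lead(−5x⁵ − 14x⁴ + 7x³ + 7x² − 15x + 8) ÷ lead(D) = −5x⁵ ÷ −x = 5x⁴. Subtract (5x⁴)·D = −5x⁵ − 15x⁴. Remainder: x⁴ + 7x³ + 7x² − 15x + 8.
Step 3: lead(x⁴ + 7x³ + 7x² − 15x + 8) ÷ lead(D) = x⁴ ÷ −x = −x³. Subtract (−x³)·D = x⁴ + 3x³. Remainder: 4x³ + 7x² − 15x + 8.
Step 4: lead(4x³ + 7x² − 15x + 8) ÷ lead(D) = 4x³ ÷ −x = −4x². Subtract (−4x²)·D = 4x³ + 12x². Remainder: −5x² − 15x + 8.
Step 5: lead(−5x² − 15x + 8) ÷ lead(D) = −5x² ÷ −x = 5x. Subtract (5x)·D = −5x² − 15x. Remainder: 8.

R = [8]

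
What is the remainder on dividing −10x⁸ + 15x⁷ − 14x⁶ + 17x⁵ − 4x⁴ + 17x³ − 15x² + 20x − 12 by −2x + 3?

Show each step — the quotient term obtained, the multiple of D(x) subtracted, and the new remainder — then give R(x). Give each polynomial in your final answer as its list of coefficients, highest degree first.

R = [-9]

Step 1: lead(−10x⁸ + 15x⁷ − 14x⁶ + 17x⁵ − 4x⁴ + 17x³ − 15x² + 20x − 12) ÷ lead(D) = −10x⁸ ÷ −2x = 5x⁷. Subtract (5x⁷)·D = −10x⁸ + 15x⁷. Remainder: −14x⁶ + 17x⁵ − 4x⁴ + 17x³ − 15x² + 20x − 12.
Step 2: lead(−14x⁶ + 17x⁵ − 4x⁴ + 17x³ − 15x² + 20x − 12) ÷ lead(D) = −14x⁶ ÷ −2x = 7x⁵. Subtract (7x⁵)·D = −14x⁶ + 21x⁵. Remainder: −4x⁵ − 4x⁴ + 17x³ − 15x² + 20x − 12.
Step 3: lead(−4x⁵ − 4x⁴ + 17x³ − 15x² + 20x − 12) ÷ lead(D) = −4x⁵ ÷ −2x = 2x⁴. Subtract (2x⁴)·D = −4x⁵ + 6x⁴. Remainder: −10x⁴ + 17x³ − 15x² + 20x − 12.
Step 4: lead(−10x⁴ + 17x³ − 15x² + 20x − 12) ÷ lead(D) = −10x⁴ ÷ −2x = 5x³. Subtract (5x³)·D = −10x⁴ + 15x³. Remainder: 2x³ − 15x² + 20x − 12.
Step 5: lead(2x³ − 15x² + 20x − 12) ÷ lead(D) = 2x³ ÷ −2x = −x². Subtract (−x²)·D = 2x³ − 3x². Remainder: −12x² + 20x − 12.
Step 6: lead(−12x² + 20x − 12) ÷ lead(D) = −12x² ÷ −2x = 6x. Subtract (6x)·D = −12x² + 18x. Remainder: 2x − 12.
Step 7: lead(2x − 12) ÷ lead(D) = 2x ÷ −2x = −1. Subtract (−1)·D = 2x − 3. Remainder: −9.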